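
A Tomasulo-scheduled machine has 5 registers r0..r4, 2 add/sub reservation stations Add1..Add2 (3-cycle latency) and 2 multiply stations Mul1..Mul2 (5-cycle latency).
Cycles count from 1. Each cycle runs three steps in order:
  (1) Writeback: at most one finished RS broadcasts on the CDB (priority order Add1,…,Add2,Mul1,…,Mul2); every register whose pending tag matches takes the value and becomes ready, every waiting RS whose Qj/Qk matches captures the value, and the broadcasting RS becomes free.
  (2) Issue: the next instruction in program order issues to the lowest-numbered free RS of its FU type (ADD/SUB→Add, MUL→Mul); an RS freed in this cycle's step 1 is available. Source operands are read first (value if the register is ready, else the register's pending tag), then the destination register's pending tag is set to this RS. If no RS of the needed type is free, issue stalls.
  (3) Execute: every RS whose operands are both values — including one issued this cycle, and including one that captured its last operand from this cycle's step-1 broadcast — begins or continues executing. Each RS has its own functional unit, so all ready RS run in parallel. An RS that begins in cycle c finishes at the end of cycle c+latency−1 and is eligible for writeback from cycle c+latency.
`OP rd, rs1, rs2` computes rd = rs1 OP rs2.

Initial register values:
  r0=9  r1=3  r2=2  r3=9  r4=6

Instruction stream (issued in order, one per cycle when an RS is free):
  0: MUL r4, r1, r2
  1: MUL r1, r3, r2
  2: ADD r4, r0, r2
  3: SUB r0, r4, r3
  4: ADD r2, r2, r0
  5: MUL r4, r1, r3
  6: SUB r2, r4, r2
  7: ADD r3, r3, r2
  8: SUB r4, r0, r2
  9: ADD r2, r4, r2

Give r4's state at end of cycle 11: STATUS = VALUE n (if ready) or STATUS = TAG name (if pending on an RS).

STATUS = TAG Mul1

cycle 1: issue MUL r4<-Mul1 // r0:9,r1:3,r2:2,r3:9,r4:Mul1
cycle 2: issue MUL r1<-Mul2 // r0:9,r1:Mul2,r2:2,r3:9,r4:Mul1
cycle 3: issue ADD r4<-Add1 // r0:9,r1:Mul2,r2:2,r3:9,r4:Add1
cycle 4: issue SUB r0<-Add2 // r0:Add2,r1:Mul2,r2:2,r3:9,r4:Add1
cycle 5: stall // r0:Add2,r1:Mul2,r2:2,r3:9,r4:Add1
cycle 6: CDB Add1=11; issue ADD r2<-Add1 // r0:Add2,r1:Mul2,r2:Add1,r3:9,r4:11
cycle 7: CDB Mul1=6; issue MUL r4<-Mul1 // r0:Add2,r1:Mul2,r2:Add1,r3:9,r4:Mul1
cycle 8: CDB Mul2=18; stall // r0:Add2,r1:18,r2:Add1,r3:9,r4:Mul1
cycle 9: CDB Add2=2; issue SUB r2<-Add2 // r0:2,r1:18,r2:Add2,r3:9,r4:Mul1
cycle 10: stall // r0:2,r1:18,r2:Add2,r3:9,r4:Mul1
cycle 11: stall // r0:2,r1:18,r2:Add2,r3:9,r4:Mul1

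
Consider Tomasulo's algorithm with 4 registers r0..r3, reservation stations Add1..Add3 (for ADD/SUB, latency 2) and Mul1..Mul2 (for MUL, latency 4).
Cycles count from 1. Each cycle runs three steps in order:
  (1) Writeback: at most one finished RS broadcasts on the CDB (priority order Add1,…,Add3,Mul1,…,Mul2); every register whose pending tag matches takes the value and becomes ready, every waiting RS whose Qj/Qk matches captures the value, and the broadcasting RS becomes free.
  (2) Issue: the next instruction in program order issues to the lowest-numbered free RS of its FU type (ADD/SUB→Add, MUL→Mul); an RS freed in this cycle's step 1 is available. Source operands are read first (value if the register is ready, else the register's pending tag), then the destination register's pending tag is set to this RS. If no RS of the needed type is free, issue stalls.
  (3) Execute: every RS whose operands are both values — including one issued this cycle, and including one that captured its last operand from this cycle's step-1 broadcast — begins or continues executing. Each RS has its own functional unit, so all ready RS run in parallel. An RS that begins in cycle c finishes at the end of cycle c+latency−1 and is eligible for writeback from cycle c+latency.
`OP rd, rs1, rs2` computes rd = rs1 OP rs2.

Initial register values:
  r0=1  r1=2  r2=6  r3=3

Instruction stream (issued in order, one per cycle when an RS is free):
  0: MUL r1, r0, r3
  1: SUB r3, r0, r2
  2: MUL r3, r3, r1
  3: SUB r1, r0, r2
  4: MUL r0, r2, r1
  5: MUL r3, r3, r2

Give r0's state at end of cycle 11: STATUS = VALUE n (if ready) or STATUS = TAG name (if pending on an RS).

  c1: issue MUL r1<-Mul1  regs: r0:1,r1:Mul1,r2:6,r3:3
  c2: issue SUB r3<-Add1  regs: r0:1,r1:Mul1,r2:6,r3:Add1
  c3: issue MUL r3<-Mul2  regs: r0:1,r1:Mul1,r2:6,r3:Mul2
  c4: CDB Add1=-5; issue SUB r1<-Add1  regs: r0:1,r1:Add1,r2:6,r3:Mul2
  c5: CDB Mul1=3; issue MUL r0<-Mul1  regs: r0:Mul1,r1:Add1,r2:6,r3:Mul2
  c6: CDB Add1=-5; stall  regs: r0:Mul1,r1:-5,r2:6,r3:Mul2
  c7: stall  regs: r0:Mul1,r1:-5,r2:6,r3:Mul2
  c8: stall  regs: r0:Mul1,r1:-5,r2:6,r3:Mul2
  c9: CDB Mul2=-15; issue MUL r3<-Mul2  regs: r0:Mul1,r1:-5,r2:6,r3:Mul2
  c10: CDB Mul1=-30  regs: r0:-30,r1:-5,r2:6,r3:Mul2
  c11: -  regs: r0:-30,r1:-5,r2:6,r3:Mul2

STATUS = VALUE -30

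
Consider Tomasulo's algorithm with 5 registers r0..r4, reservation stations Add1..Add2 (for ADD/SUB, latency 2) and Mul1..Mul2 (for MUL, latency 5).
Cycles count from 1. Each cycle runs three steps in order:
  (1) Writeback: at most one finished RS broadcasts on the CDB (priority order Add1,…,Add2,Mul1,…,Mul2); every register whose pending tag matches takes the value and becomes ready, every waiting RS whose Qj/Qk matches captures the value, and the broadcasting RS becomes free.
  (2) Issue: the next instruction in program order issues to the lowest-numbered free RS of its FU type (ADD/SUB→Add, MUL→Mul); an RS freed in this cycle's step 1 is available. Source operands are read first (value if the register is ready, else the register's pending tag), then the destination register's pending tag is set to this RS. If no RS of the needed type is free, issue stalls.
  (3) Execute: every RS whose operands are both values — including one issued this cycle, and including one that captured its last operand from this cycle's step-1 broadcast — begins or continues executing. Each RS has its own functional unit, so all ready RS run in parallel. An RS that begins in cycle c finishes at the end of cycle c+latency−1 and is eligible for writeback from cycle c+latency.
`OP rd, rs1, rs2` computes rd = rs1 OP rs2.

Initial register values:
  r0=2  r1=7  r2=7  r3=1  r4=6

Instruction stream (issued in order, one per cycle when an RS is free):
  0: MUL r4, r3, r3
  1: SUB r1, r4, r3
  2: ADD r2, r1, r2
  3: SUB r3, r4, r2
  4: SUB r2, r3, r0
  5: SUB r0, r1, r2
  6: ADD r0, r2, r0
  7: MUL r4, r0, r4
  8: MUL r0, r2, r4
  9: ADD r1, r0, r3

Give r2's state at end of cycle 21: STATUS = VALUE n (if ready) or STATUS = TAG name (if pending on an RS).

STATUS = VALUE -8

c1: issue MUL r4<-Mul1 | r0:2,r1:7,r2:7,r3:1,r4:Mul1
c2: issue SUB r1<-Add1 | r0:2,r1:Add1,r2:7,r3:1,r4:Mul1
c3: issue ADD r2<-Add2 | r0:2,r1:Add1,r2:Add2,r3:1,r4:Mul1
c4: stall | r0:2,r1:Add1,r2:Add2,r3:1,r4:Mul1
c5: stall | r0:2,r1:Add1,r2:Add2,r3:1,r4:Mul1
c6: CDB Mul1=1; stall | r0:2,r1:Add1,r2:Add2,r3:1,r4:1
c7: stall | r0:2,r1:Add1,r2:Add2,r3:1,r4:1
c8: CDB Add1=0; issue SUB r3<-Add1 | r0:2,r1:0,r2:Add2,r3:Add1,r4:1
c9: stall | r0:2,r1:0,r2:Add2,r3:Add1,r4:1
c10: CDB Add2=7; issue SUB r2<-Add2 | r0:2,r1:0,r2:Add2,r3:Add1,r4:1
c11: stall | r0:2,r1:0,r2:Add2,r3:Add1,r4:1
c12: CDB Add1=-6; issue SUB r0<-Add1 | r0:Add1,r1:0,r2:Add2,r3:-6,r4:1
c13: stall | r0:Add1,r1:0,r2:Add2,r3:-6,r4:1
c14: CDB Add2=-8; issue ADD r0<-Add2 | r0:Add2,r1:0,r2:-8,r3:-6,r4:1
c15: issue MUL r4<-Mul1 | r0:Add2,r1:0,r2:-8,r3:-6,r4:Mul1
c16: CDB Add1=8; issue MUL r0<-Mul2 | r0:Mul2,r1:0,r2:-8,r3:-6,r4:Mul1
c17: issue ADD r1<-Add1 | r0:Mul2,r1:Add1,r2:-8,r3:-6,r4:Mul1
c18: CDB Add2=0 | r0:Mul2,r1:Add1,r2:-8,r3:-6,r4:Mul1
c19: - | r0:Mul2,r1:Add1,r2:-8,r3:-6,r4:Mul1
c20: - | r0:Mul2,r1:Add1,r2:-8,r3:-6,r4:Mul1
c21: - | r0:Mul2,r1:Add1,r2:-8,r3:-6,r4:Mul1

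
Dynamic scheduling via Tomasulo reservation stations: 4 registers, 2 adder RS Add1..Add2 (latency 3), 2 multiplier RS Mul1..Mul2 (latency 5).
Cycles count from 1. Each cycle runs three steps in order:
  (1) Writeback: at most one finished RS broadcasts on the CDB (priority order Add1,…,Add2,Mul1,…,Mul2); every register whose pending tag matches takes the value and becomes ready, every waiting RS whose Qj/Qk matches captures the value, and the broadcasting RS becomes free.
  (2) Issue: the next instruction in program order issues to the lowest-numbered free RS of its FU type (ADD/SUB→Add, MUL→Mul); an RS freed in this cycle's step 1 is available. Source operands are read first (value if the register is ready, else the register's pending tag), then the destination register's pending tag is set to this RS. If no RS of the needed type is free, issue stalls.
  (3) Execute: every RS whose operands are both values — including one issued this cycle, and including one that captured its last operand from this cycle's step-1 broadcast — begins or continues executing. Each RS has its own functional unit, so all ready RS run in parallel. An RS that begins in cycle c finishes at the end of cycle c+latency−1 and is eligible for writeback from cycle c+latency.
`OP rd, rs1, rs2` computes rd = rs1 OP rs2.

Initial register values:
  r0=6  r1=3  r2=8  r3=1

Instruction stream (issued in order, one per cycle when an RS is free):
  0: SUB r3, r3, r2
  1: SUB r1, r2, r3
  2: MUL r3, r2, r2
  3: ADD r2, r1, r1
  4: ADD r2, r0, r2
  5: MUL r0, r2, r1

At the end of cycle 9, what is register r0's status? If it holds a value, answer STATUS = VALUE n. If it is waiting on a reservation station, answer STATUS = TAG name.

cycle 1: issue SUB r3<-Add1 // r0:6,r1:3,r2:8,r3:Add1
cycle 2: issue SUB r1<-Add2 // r0:6,r1:Add2,r2:8,r3:Add1
cycle 3: issue MUL r3<-Mul1 // r0:6,r1:Add2,r2:8,r3:Mul1
cycle 4: CDB Add1=-7; issue ADD r2<-Add1 // r0:6,r1:Add2,r2:Add1,r3:Mul1
cycle 5: stall // r0:6,r1:Add2,r2:Add1,r3:Mul1
cycle 6: stall // r0:6,r1:Add2,r2:Add1,r3:Mul1
cycle 7: CDB Add2=15; issue ADD r2<-Add2 // r0:6,r1:15,r2:Add2,r3:Mul1
cycle 8: CDB Mul1=64; issue MUL r0<-Mul1 // r0:Mul1,r1:15,r2:Add2,r3:64
cycle 9: - // r0:Mul1,r1:15,r2:Add2,r3:64

STATUS = TAG Mul1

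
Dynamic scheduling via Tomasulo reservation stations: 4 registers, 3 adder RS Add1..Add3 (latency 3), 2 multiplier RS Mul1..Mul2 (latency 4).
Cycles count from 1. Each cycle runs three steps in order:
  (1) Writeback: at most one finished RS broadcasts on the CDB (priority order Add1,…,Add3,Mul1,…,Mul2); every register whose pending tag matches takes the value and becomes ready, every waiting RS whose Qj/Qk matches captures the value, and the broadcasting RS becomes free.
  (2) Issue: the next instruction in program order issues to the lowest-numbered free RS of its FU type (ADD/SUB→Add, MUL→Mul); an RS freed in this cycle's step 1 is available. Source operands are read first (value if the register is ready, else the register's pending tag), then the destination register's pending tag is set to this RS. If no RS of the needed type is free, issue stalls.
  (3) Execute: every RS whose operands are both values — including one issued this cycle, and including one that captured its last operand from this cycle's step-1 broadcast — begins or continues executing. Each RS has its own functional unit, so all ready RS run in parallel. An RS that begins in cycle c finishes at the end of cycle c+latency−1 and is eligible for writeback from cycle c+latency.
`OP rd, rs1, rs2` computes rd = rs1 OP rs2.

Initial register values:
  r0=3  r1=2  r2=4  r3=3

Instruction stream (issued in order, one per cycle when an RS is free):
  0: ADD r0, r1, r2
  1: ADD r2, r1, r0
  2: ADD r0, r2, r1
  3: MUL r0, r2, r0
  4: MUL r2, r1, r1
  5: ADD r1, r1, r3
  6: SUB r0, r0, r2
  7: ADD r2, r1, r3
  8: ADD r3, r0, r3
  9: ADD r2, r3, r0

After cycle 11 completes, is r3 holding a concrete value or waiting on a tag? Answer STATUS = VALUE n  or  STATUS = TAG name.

STATUS = TAG Add3

  c1: issue ADD r0<-Add1  regs: r0:Add1,r1:2,r2:4,r3:3
  c2: issue ADD r2<-Add2  regs: r0:Add1,r1:2,r2:Add2,r3:3
  c3: issue ADD r0<-Add3  regs: r0:Add3,r1:2,r2:Add2,r3:3
  c4: CDB Add1=6; issue MUL r0<-Mul1  regs: r0:Mul1,r1:2,r2:Add2,r3:3
  c5: issue MUL r2<-Mul2  regs: r0:Mul1,r1:2,r2:Mul2,r3:3
  c6: issue ADD r1<-Add1  regs: r0:Mul1,r1:Add1,r2:Mul2,r3:3
  c7: CDB Add2=8; issue SUB r0<-Add2  regs: r0:Add2,r1:Add1,r2:Mul2,r3:3
  c8: stall  regs: r0:Add2,r1:Add1,r2:Mul2,r3:3
  c9: CDB Add1=5; issue ADD r2<-Add1  regs: r0:Add2,r1:5,r2:Add1,r3:3
  c10: CDB Add3=10; issue ADD r3<-Add3  regs: r0:Add2,r1:5,r2:Add1,r3:Add3
  c11: CDB Mul2=4; stall  regs: r0:Add2,r1:5,r2:Add1,r3:Add3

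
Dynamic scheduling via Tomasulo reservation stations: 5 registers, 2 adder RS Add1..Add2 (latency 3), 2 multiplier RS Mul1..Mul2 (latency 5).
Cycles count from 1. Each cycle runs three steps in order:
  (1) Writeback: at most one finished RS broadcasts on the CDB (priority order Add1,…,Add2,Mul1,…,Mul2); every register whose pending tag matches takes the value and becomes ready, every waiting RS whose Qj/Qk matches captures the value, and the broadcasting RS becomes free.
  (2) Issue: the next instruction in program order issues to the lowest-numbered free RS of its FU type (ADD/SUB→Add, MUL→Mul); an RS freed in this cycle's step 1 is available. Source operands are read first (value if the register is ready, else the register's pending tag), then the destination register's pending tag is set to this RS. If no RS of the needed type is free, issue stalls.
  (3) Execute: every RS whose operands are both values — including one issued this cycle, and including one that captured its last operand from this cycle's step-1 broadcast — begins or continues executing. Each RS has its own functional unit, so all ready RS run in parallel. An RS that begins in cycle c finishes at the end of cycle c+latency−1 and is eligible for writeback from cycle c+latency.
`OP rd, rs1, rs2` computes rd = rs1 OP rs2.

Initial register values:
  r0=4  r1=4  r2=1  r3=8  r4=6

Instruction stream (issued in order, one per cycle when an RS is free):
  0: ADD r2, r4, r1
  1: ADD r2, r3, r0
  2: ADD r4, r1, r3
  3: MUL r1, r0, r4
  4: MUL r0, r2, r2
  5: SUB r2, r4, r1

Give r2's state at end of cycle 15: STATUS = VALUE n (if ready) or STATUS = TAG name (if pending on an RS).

STATUS = VALUE -36

cycle 1: issue ADD r2<-Add1 // r0:4,r1:4,r2:Add1,r3:8,r4:6
cycle 2: issue ADD r2<-Add2 // r0:4,r1:4,r2:Add2,r3:8,r4:6
cycle 3: stall // r0:4,r1:4,r2:Add2,r3:8,r4:6
cycle 4: CDB Add1=10; issue ADD r4<-Add1 // r0:4,r1:4,r2:Add2,r3:8,r4:Add1
cycle 5: CDB Add2=12; issue MUL r1<-Mul1 // r0:4,r1:Mul1,r2:12,r3:8,r4:Add1
cycle 6: issue MUL r0<-Mul2 // r0:Mul2,r1:Mul1,r2:12,r3:8,r4:Add1
cycle 7: CDB Add1=12; issue SUB r2<-Add1 // r0:Mul2,r1:Mul1,r2:Add1,r3:8,r4:12
cycle 8: - // r0:Mul2,r1:Mul1,r2:Add1,r3:8,r4:12
cycle 9: - // r0:Mul2,r1:Mul1,r2:Add1,r3:8,r4:12
cycle 10: - // r0:Mul2,r1:Mul1,r2:Add1,r3:8,r4:12
cycle 11: CDB Mul2=144 // r0:144,r1:Mul1,r2:Add1,r3:8,r4:12
cycle 12: CDB Mul1=48 // r0:144,r1:48,r2:Add1,r3:8,r4:12
cycle 13: - // r0:144,r1:48,r2:Add1,r3:8,r4:12
cycle 14: - // r0:144,r1:48,r2:Add1,r3:8,r4:12
cycle 15: CDB Add1=-36 // r0:144,r1:48,r2:-36,r3:8,r4:12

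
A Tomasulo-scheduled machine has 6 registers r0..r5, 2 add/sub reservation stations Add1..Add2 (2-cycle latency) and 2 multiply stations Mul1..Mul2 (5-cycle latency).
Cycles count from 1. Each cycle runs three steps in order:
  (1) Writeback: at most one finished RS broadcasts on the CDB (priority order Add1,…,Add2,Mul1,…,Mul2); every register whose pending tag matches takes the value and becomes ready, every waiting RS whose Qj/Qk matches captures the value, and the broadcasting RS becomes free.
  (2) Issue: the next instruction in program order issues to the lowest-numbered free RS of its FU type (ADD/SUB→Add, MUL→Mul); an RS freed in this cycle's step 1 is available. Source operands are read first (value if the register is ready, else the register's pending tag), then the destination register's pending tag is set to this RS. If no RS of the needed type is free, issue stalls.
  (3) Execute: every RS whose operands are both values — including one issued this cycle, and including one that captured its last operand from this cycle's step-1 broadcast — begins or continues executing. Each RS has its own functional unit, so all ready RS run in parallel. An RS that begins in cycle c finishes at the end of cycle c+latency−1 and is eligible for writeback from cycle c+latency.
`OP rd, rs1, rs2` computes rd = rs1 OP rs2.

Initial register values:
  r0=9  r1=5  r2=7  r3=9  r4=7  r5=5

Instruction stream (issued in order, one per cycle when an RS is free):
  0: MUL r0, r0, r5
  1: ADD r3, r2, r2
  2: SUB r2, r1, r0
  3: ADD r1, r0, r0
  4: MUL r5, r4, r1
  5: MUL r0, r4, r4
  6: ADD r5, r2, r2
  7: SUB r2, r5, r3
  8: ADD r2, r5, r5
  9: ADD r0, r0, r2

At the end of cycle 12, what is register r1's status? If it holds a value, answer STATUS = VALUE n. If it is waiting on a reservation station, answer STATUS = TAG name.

STATUS = VALUE 90

c1: issue MUL r0<-Mul1 | r0:Mul1,r1:5,r2:7,r3:9,r4:7,r5:5
c2: issue ADD r3<-Add1 | r0:Mul1,r1:5,r2:7,r3:Add1,r4:7,r5:5
c3: issue SUB r2<-Add2 | r0:Mul1,r1:5,r2:Add2,r3:Add1,r4:7,r5:5
c4: CDB Add1=14; issue ADD r1<-Add1 | r0:Mul1,r1:Add1,r2:Add2,r3:14,r4:7,r5:5
c5: issue MUL r5<-Mul2 | r0:Mul1,r1:Add1,r2:Add2,r3:14,r4:7,r5:Mul2
c6: CDB Mul1=45; issue MUL r0<-Mul1 | r0:Mul1,r1:Add1,r2:Add2,r3:14,r4:7,r5:Mul2
c7: stall | r0:Mul1,r1:Add1,r2:Add2,r3:14,r4:7,r5:Mul2
c8: CDB Add1=90; issue ADD r5<-Add1 | r0:Mul1,r1:90,r2:Add2,r3:14,r4:7,r5:Add1
c9: CDB Add2=-40; issue SUB r2<-Add2 | r0:Mul1,r1:90,r2:Add2,r3:14,r4:7,r5:Add1
c10: stall | r0:Mul1,r1:90,r2:Add2,r3:14,r4:7,r5:Add1
c11: CDB Add1=-80; issue ADD r2<-Add1 | r0:Mul1,r1:90,r2:Add1,r3:14,r4:7,r5:-80
c12: CDB Mul1=49; stall | r0:49,r1:90,r2:Add1,r3:14,r4:7,r5:-80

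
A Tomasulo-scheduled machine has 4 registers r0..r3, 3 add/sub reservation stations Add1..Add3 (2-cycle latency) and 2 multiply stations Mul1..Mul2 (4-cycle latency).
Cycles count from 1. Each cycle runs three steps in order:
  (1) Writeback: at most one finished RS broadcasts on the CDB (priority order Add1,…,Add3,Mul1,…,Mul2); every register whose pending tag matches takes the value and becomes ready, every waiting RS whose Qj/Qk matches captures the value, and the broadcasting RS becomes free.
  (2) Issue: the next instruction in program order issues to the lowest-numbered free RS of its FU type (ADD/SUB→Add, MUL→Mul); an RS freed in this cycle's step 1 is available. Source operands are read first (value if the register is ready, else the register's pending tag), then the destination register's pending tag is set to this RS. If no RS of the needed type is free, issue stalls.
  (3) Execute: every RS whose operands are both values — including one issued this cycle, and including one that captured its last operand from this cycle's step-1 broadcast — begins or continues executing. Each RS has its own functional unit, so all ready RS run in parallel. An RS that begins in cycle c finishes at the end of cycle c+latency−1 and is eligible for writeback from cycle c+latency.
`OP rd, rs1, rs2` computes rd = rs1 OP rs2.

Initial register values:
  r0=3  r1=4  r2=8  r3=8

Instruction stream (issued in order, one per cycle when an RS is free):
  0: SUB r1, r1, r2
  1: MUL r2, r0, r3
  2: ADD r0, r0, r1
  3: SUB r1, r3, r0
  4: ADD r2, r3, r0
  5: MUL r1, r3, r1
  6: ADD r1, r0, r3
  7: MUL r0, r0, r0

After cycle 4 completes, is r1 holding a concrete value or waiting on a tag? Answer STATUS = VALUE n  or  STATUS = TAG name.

cycle 1: issue SUB r1<-Add1 // r0:3,r1:Add1,r2:8,r3:8
cycle 2: issue MUL r2<-Mul1 // r0:3,r1:Add1,r2:Mul1,r3:8
cycle 3: CDB Add1=-4; issue ADD r0<-Add1 // r0:Add1,r1:-4,r2:Mul1,r3:8
cycle 4: issue SUB r1<-Add2 // r0:Add1,r1:Add2,r2:Mul1,r3:8

STATUS = TAG Add2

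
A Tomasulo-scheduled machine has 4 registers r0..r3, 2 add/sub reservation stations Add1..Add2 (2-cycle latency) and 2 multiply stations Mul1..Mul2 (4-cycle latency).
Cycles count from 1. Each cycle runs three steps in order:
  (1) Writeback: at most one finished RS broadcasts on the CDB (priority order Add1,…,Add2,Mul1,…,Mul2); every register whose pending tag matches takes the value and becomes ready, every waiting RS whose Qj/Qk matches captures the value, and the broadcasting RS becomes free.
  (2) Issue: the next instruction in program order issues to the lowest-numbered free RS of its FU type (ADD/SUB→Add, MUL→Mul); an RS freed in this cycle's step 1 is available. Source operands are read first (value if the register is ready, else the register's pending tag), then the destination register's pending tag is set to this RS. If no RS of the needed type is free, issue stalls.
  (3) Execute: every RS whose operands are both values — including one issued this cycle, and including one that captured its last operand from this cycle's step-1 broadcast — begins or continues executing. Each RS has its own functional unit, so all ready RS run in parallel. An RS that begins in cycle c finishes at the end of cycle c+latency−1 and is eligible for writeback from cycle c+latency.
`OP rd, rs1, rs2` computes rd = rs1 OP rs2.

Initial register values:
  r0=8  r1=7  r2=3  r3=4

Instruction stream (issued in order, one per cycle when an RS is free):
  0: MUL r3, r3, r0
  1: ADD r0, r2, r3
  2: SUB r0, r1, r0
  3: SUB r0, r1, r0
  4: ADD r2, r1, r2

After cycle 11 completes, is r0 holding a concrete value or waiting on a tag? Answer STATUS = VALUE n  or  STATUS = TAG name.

STATUS = VALUE 35

c1: issue MUL r3<-Mul1 | r0:8,r1:7,r2:3,r3:Mul1
c2: issue ADD r0<-Add1 | r0:Add1,r1:7,r2:3,r3:Mul1
c3: issue SUB r0<-Add2 | r0:Add2,r1:7,r2:3,r3:Mul1
c4: stall | r0:Add2,r1:7,r2:3,r3:Mul1
c5: CDB Mul1=32; stall | r0:Add2,r1:7,r2:3,r3:32
c6: stall | r0:Add2,r1:7,r2:3,r3:32
c7: CDB Add1=35; issue SUB r0<-Add1 | r0:Add1,r1:7,r2:3,r3:32
c8: stall | r0:Add1,r1:7,r2:3,r3:32
c9: CDB Add2=-28; issue ADD r2<-Add2 | r0:Add1,r1:7,r2:Add2,r3:32
c10: - | r0:Add1,r1:7,r2:Add2,r3:32
c11: CDB Add1=35 | r0:35,r1:7,r2:Add2,r3:32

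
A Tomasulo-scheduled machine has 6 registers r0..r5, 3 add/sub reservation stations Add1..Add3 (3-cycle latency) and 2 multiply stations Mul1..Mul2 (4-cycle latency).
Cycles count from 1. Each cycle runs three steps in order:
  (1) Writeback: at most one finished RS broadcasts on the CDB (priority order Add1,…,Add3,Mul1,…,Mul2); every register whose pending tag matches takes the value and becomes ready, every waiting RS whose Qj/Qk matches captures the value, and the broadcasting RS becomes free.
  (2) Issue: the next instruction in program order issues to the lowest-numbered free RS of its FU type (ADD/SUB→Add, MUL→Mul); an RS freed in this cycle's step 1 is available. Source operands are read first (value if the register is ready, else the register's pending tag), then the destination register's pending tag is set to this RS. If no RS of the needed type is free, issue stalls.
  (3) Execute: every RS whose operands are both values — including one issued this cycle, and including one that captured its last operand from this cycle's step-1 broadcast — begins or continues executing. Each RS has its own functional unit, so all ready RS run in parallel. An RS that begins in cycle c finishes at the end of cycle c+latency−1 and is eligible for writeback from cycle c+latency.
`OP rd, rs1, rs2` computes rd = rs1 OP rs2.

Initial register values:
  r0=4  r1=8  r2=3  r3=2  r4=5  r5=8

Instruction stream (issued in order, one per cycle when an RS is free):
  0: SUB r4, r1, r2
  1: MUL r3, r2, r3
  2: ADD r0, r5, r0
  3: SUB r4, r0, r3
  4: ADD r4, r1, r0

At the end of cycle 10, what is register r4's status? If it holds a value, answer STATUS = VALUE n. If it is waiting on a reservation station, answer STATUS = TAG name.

c1: issue SUB r4<-Add1 | r0:4,r1:8,r2:3,r3:2,r4:Add1,r5:8
c2: issue MUL r3<-Mul1 | r0:4,r1:8,r2:3,r3:Mul1,r4:Add1,r5:8
c3: issue ADD r0<-Add2 | r0:Add2,r1:8,r2:3,r3:Mul1,r4:Add1,r5:8
c4: CDB Add1=5; issue SUB r4<-Add1 | r0:Add2,r1:8,r2:3,r3:Mul1,r4:Add1,r5:8
c5: issue ADD r4<-Add3 | r0:Add2,r1:8,r2:3,r3:Mul1,r4:Add3,r5:8
c6: CDB Add2=12 | r0:12,r1:8,r2:3,r3:Mul1,r4:Add3,r5:8
c7: CDB Mul1=6 | r0:12,r1:8,r2:3,r3:6,r4:Add3,r5:8
c8: - | r0:12,r1:8,r2:3,r3:6,r4:Add3,r5:8
c9: CDB Add3=20 | r0:12,r1:8,r2:3,r3:6,r4:20,r5:8
c10: CDB Add1=6 | r0:12,r1:8,r2:3,r3:6,r4:20,r5:8

STATUS = VALUE 20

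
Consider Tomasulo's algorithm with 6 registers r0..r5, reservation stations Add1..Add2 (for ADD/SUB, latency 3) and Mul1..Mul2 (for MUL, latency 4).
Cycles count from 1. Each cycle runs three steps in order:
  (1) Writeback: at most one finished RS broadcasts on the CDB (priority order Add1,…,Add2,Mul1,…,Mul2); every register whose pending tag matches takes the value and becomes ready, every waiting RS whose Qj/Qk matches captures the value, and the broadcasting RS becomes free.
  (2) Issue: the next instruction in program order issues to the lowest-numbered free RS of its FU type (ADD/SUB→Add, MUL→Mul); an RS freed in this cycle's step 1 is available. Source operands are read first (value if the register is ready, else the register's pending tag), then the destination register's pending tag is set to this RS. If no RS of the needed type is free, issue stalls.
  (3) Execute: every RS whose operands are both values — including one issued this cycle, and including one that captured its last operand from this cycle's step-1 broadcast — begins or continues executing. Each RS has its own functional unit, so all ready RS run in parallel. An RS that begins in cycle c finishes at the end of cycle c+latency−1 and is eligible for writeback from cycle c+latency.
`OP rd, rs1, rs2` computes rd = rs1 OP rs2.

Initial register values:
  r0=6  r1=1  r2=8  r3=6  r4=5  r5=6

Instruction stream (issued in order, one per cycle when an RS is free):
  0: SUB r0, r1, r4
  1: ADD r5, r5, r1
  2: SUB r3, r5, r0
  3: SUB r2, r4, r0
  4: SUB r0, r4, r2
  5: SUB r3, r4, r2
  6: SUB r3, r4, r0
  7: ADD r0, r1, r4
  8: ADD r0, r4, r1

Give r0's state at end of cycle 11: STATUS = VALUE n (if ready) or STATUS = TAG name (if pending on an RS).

STATUS = TAG Add1

c1: issue SUB r0<-Add1 | r0:Add1,r1:1,r2:8,r3:6,r4:5,r5:6
c2: issue ADD r5<-Add2 | r0:Add1,r1:1,r2:8,r3:6,r4:5,r5:Add2
c3: stall | r0:Add1,r1:1,r2:8,r3:6,r4:5,r5:Add2
c4: CDB Add1=-4; issue SUB r3<-Add1 | r0:-4,r1:1,r2:8,r3:Add1,r4:5,r5:Add2
c5: CDB Add2=7; issue SUB r2<-Add2 | r0:-4,r1:1,r2:Add2,r3:Add1,r4:5,r5:7
c6: stall | r0:-4,r1:1,r2:Add2,r3:Add1,r4:5,r5:7
c7: stall | r0:-4,r1:1,r2:Add2,r3:Add1,r4:5,r5:7
c8: CDB Add1=11; issue SUB r0<-Add1 | r0:Add1,r1:1,r2:Add2,r3:11,r4:5,r5:7
c9: CDB Add2=9; issue SUB r3<-Add2 | r0:Add1,r1:1,r2:9,r3:Add2,r4:5,r5:7
c10: stall | r0:Add1,r1:1,r2:9,r3:Add2,r4:5,r5:7
c11: stall | r0:Add1,r1:1,r2:9,r3:Add2,r4:5,r5:7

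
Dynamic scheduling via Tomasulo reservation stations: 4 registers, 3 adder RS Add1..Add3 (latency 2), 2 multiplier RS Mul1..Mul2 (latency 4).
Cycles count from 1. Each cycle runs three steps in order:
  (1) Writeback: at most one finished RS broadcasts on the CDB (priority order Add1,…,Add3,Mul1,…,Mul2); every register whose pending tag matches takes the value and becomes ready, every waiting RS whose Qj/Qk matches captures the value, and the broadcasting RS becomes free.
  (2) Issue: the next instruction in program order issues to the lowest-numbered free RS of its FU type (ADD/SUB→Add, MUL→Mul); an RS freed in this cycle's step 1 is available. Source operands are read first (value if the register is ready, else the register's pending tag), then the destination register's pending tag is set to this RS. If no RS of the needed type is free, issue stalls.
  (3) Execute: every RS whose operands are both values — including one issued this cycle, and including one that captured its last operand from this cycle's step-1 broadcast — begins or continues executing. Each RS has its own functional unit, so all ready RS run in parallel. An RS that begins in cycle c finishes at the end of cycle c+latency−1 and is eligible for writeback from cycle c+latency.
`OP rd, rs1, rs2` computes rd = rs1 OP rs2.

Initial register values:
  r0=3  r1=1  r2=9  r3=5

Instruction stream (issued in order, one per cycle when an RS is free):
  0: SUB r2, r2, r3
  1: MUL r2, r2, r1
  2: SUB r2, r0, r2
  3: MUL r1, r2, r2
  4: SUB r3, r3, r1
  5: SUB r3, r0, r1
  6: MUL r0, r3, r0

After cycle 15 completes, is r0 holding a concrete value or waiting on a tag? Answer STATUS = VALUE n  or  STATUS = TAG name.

STATUS = TAG Mul1

  c1: issue SUB r2<-Add1  regs: r0:3,r1:1,r2:Add1,r3:5
  c2: issue MUL r2<-Mul1  regs: r0:3,r1:1,r2:Mul1,r3:5
  c3: CDB Add1=4; issue SUB r2<-Add1  regs: r0:3,r1:1,r2:Add1,r3:5
  c4: issue MUL r1<-Mul2  regs: r0:3,r1:Mul2,r2:Add1,r3:5
  c5: issue SUB r3<-Add2  regs: r0:3,r1:Mul2,r2:Add1,r3:Add2
  c6: issue SUB r3<-Add3  regs: r0:3,r1:Mul2,r2:Add1,r3:Add3
  c7: CDB Mul1=4; issue MUL r0<-Mul1  regs: r0:Mul1,r1:Mul2,r2:Add1,r3:Add3
  c8: -  regs: r0:Mul1,r1:Mul2,r2:Add1,r3:Add3
  c9: CDB Add1=-1  regs: r0:Mul1,r1:Mul2,r2:-1,r3:Add3
  c10: -  regs: r0:Mul1,r1:Mul2,r2:-1,r3:Add3
  c11: -  regs: r0:Mul1,r1:Mul2,r2:-1,r3:Add3
  c12: -  regs: r0:Mul1,r1:Mul2,r2:-1,r3:Add3
  c13: CDB Mul2=1  regs: r0:Mul1,r1:1,r2:-1,r3:Add3
  c14: -  regs: r0:Mul1,r1:1,r2:-1,r3:Add3
  c15: CDB Add2=4  regs: r0:Mul1,r1:1,r2:-1,r3:Add3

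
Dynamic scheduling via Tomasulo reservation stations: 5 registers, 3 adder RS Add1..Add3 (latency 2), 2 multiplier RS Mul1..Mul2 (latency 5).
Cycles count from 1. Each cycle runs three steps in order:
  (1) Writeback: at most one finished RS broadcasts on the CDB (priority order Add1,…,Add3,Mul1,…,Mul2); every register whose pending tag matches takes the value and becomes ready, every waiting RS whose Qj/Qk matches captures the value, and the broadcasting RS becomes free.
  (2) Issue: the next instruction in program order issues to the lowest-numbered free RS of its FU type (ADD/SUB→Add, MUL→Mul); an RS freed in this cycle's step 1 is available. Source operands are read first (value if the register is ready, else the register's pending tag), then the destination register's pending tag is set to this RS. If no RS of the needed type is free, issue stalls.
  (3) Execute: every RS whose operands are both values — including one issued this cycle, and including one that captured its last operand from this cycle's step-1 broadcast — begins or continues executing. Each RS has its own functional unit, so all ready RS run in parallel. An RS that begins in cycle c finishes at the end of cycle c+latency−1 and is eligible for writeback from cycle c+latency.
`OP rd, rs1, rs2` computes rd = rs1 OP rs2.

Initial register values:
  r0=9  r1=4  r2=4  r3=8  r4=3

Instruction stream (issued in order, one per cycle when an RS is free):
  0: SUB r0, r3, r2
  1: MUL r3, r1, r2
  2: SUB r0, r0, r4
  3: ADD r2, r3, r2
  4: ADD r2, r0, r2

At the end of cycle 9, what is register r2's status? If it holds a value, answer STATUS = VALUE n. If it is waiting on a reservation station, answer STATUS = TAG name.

STATUS = TAG Add1

c1: issue SUB r0<-Add1 | r0:Add1,r1:4,r2:4,r3:8,r4:3
c2: issue MUL r3<-Mul1 | r0:Add1,r1:4,r2:4,r3:Mul1,r4:3
c3: CDB Add1=4; issue SUB r0<-Add1 | r0:Add1,r1:4,r2:4,r3:Mul1,r4:3
c4: issue ADD r2<-Add2 | r0:Add1,r1:4,r2:Add2,r3:Mul1,r4:3
c5: CDB Add1=1; issue ADD r2<-Add1 | r0:1,r1:4,r2:Add1,r3:Mul1,r4:3
c6: - | r0:1,r1:4,r2:Add1,r3:Mul1,r4:3
c7: CDB Mul1=16 | r0:1,r1:4,r2:Add1,r3:16,r4:3
c8: - | r0:1,r1:4,r2:Add1,r3:16,r4:3
c9: CDB Add2=20 | r0:1,r1:4,r2:Add1,r3:16,r4:3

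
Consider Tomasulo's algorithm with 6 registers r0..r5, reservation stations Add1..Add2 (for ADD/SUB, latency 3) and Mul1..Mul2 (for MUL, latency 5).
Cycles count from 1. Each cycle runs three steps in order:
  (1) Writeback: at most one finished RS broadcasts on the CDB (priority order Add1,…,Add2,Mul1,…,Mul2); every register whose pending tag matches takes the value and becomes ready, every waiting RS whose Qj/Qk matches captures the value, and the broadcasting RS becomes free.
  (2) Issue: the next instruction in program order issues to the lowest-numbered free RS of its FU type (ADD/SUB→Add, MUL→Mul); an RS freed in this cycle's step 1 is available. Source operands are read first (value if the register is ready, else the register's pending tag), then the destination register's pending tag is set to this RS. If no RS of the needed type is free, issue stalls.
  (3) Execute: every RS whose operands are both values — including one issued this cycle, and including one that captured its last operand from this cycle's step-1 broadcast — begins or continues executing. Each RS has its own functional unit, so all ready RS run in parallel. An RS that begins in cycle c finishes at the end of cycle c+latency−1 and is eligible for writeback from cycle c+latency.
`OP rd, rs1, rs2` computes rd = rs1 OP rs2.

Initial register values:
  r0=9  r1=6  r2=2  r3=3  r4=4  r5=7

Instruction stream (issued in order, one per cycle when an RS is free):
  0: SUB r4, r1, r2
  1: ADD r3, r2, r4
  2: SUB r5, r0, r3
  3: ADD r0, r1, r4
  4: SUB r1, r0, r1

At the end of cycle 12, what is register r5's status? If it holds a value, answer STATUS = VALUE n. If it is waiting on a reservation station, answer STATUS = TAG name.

cycle 1: issue SUB r4<-Add1 // r0:9,r1:6,r2:2,r3:3,r4:Add1,r5:7
cycle 2: issue ADD r3<-Add2 // r0:9,r1:6,r2:2,r3:Add2,r4:Add1,r5:7
cycle 3: stall // r0:9,r1:6,r2:2,r3:Add2,r4:Add1,r5:7
cycle 4: CDB Add1=4; issue SUB r5<-Add1 // r0:9,r1:6,r2:2,r3:Add2,r4:4,r5:Add1
cycle 5: stall // r0:9,r1:6,r2:2,r3:Add2,r4:4,r5:Add1
cycle 6: stall // r0:9,r1:6,r2:2,r3:Add2,r4:4,r5:Add1
cycle 7: CDB Add2=6; issue ADD r0<-Add2 // r0:Add2,r1:6,r2:2,r3:6,r4:4,r5:Add1
cycle 8: stall // r0:Add2,r1:6,r2:2,r3:6,r4:4,r5:Add1
cycle 9: stall // r0:Add2,r1:6,r2:2,r3:6,r4:4,r5:Add1
cycle 10: CDB Add1=3; issue SUB r1<-Add1 // r0:Add2,r1:Add1,r2:2,r3:6,r4:4,r5:3
cycle 11: CDB Add2=10 // r0:10,r1:Add1,r2:2,r3:6,r4:4,r5:3
cycle 12: - // r0:10,r1:Add1,r2:2,r3:6,r4:4,r5:3

STATUS = VALUE 3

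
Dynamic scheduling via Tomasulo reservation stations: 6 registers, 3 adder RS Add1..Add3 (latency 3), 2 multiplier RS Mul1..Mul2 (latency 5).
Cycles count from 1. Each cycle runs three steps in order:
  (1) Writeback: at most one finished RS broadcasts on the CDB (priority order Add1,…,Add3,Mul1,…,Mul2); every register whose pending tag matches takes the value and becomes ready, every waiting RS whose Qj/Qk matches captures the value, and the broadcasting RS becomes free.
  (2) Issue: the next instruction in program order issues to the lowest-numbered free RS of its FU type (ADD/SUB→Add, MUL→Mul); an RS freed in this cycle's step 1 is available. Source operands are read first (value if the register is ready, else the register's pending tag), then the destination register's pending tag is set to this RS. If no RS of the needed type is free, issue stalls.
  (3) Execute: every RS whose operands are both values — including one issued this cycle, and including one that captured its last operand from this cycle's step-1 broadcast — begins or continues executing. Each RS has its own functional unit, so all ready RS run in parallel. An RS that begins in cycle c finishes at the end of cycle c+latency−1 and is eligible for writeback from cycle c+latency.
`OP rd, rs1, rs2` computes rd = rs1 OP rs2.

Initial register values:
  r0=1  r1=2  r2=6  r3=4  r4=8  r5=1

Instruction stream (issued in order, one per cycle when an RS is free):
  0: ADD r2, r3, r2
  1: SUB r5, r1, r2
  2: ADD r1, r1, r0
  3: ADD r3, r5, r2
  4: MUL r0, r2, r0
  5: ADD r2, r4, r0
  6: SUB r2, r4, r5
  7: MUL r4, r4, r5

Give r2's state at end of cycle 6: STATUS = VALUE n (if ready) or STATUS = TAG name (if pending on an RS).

STATUS = TAG Add3

c1: issue ADD r2<-Add1 | r0:1,r1:2,r2:Add1,r3:4,r4:8,r5:1
c2: issue SUB r5<-Add2 | r0:1,r1:2,r2:Add1,r3:4,r4:8,r5:Add2
c3: issue ADD r1<-Add3 | r0:1,r1:Add3,r2:Add1,r3:4,r4:8,r5:Add2
c4: CDB Add1=10; issue ADD r3<-Add1 | r0:1,r1:Add3,r2:10,r3:Add1,r4:8,r5:Add2
c5: issue MUL r0<-Mul1 | r0:Mul1,r1:Add3,r2:10,r3:Add1,r4:8,r5:Add2
c6: CDB Add3=3; issue ADD r2<-Add3 | r0:Mul1,r1:3,r2:Add3,r3:Add1,r4:8,r5:Add2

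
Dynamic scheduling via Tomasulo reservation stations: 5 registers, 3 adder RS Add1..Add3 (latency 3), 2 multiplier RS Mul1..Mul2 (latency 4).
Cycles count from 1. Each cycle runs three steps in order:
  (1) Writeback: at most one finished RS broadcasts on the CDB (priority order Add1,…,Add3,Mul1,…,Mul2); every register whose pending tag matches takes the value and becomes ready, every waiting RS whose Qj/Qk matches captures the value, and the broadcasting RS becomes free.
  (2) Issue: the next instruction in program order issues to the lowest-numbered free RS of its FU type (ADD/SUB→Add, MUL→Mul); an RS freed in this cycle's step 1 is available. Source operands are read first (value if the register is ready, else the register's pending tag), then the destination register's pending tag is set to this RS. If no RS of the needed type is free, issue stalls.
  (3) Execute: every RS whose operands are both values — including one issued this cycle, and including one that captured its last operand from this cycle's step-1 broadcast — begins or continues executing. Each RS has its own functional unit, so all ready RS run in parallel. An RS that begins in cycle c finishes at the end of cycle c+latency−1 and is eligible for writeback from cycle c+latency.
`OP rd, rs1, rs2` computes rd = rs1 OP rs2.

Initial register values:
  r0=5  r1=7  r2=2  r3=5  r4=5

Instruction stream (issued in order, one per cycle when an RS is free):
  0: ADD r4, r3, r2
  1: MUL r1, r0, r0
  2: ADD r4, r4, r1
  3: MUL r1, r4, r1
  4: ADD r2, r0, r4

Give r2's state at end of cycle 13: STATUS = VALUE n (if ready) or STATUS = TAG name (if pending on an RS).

c1: issue ADD r4<-Add1 | r0:5,r1:7,r2:2,r3:5,r4:Add1
c2: issue MUL r1<-Mul1 | r0:5,r1:Mul1,r2:2,r3:5,r4:Add1
c3: issue ADD r4<-Add2 | r0:5,r1:Mul1,r2:2,r3:5,r4:Add2
c4: CDB Add1=7; issue MUL r1<-Mul2 | r0:5,r1:Mul2,r2:2,r3:5,r4:Add2
c5: issue ADD r2<-Add1 | r0:5,r1:Mul2,r2:Add1,r3:5,r4:Add2
c6: CDB Mul1=25 | r0:5,r1:Mul2,r2:Add1,r3:5,r4:Add2
c7: - | r0:5,r1:Mul2,r2:Add1,r3:5,r4:Add2
c8: - | r0:5,r1:Mul2,r2:Add1,r3:5,r4:Add2
c9: CDB Add2=32 | r0:5,r1:Mul2,r2:Add1,r3:5,r4:32
c10: - | r0:5,r1:Mul2,r2:Add1,r3:5,r4:32
c11: - | r0:5,r1:Mul2,r2:Add1,r3:5,r4:32
c12: CDB Add1=37 | r0:5,r1:Mul2,r2:37,r3:5,r4:32
c13: CDB Mul2=800 | r0:5,r1:800,r2:37,r3:5,r4:32

STATUS = VALUE 37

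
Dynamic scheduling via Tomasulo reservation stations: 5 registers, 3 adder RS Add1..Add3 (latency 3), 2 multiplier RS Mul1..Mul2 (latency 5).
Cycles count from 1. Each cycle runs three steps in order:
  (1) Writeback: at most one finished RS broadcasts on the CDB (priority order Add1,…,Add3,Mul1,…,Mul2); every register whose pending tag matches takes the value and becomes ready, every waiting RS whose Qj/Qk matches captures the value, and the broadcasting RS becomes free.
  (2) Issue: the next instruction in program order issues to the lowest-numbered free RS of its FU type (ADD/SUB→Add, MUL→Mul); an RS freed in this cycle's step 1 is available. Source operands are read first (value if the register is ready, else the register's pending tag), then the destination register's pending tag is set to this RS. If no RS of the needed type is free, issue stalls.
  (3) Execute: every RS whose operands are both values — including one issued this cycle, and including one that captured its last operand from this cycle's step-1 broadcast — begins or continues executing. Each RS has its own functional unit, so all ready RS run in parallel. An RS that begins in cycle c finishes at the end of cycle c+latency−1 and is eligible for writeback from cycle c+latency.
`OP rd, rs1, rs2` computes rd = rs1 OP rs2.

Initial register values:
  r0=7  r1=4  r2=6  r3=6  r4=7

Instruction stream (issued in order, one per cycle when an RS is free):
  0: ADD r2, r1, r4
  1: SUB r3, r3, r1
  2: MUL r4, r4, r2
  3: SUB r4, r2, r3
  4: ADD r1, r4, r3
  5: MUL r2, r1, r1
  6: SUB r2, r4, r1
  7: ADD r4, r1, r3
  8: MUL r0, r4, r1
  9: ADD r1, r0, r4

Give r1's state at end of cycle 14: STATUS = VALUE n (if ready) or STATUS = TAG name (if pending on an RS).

STATUS = TAG Add2

  c1: issue ADD r2<-Add1  regs: r0:7,r1:4,r2:Add1,r3:6,r4:7
  c2: issue SUB r3<-Add2  regs: r0:7,r1:4,r2:Add1,r3:Add2,r4:7
  c3: issue MUL r4<-Mul1  regs: r0:7,r1:4,r2:Add1,r3:Add2,r4:Mul1
  c4: CDB Add1=11; issue SUB r4<-Add1  regs: r0:7,r1:4,r2:11,r3:Add2,r4:Add1
  c5: CDB Add2=2; issue ADD r1<-Add2  regs: r0:7,r1:Add2,r2:11,r3:2,r4:Add1
  c6: issue MUL r2<-Mul2  regs: r0:7,r1:Add2,r2:Mul2,r3:2,r4:Add1
  c7: issue SUB r2<-Add3  regs: r0:7,r1:Add2,r2:Add3,r3:2,r4:Add1
  c8: CDB Add1=9; issue ADD r4<-Add1  regs: r0:7,r1:Add2,r2:Add3,r3:2,r4:Add1
  c9: CDB Mul1=77; issue MUL r0<-Mul1  regs: r0:Mul1,r1:Add2,r2:Add3,r3:2,r4:Add1
  c10: stall  regs: r0:Mul1,r1:Add2,r2:Add3,r3:2,r4:Add1
  c11: CDB Add2=11; issue ADD r1<-Add2  regs: r0:Mul1,r1:Add2,r2:Add3,r3:2,r4:Add1
  c12: -  regs: r0:Mul1,r1:Add2,r2:Add3,r3:2,r4:Add1
  c13: -  regs: r0:Mul1,r1:Add2,r2:Add3,r3:2,r4:Add1
  c14: CDB Add1=13  regs: r0:Mul1,r1:Add2,r2:Add3,r3:2,r4:13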